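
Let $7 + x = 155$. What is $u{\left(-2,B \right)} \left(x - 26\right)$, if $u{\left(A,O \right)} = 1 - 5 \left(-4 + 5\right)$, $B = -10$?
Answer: $-488$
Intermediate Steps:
$u{\left(A,O \right)} = -4$ ($u{\left(A,O \right)} = 1 - 5 = -4$)
$x = 148$ ($x = -7 + 155 = 148$)
$u{\left(-2,B \right)} \left(x - 26\right) = - 4 \left(148 - 26\right) = \left(-4\right) 122 = -488$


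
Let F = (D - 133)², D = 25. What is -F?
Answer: -11664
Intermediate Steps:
F = 11664 (F = (25 - 133)² = (-108)² = 11664)
-F = -1*11664 = -11664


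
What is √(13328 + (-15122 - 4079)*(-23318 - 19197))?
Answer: √816343843 ≈ 28572.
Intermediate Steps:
√(13328 + (-15122 - 4079)*(-23318 - 19197)) = √(13328 - 19201*(-42515)) = √(13328 + 816330515) = √816343843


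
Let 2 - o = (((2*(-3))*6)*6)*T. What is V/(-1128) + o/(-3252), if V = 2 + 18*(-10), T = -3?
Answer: 54481/152844 ≈ 0.35645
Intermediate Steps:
V = -178 (V = 2 - 180 = -178)
o = -646 (o = 2 - ((2*(-3))*6)*6*(-3) = 2 - -6*6*6*(-3) = 2 - (-36*6)*(-3) = 2 - (-216)*(-3) = 2 - 1*648 = 2 - 648 = -646)
V/(-1128) + o/(-3252) = -178/(-1128) - 646/(-3252) = -178*(-1/1128) - 646*(-1/3252) = 89/564 + 323/1626 = 54481/152844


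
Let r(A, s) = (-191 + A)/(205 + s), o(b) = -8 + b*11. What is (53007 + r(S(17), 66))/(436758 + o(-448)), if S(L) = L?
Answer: 14364723/117023762 ≈ 0.12275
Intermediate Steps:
o(b) = -8 + 11*b
r(A, s) = (-191 + A)/(205 + s)
(53007 + r(S(17), 66))/(436758 + o(-448)) = (53007 + (-191 + 17)/(205 + 66))/(436758 + (-8 + 11*(-448))) = (53007 - 174/271)/(436758 + (-8 - 4928)) = (53007 + (1/271)*(-174))/(436758 - 4936) = (53007 - 174/271)/431822 = (14364723/271)*(1/431822) = 14364723/117023762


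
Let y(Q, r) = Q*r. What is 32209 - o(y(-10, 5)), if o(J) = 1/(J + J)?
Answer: 3220901/100 ≈ 32209.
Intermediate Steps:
o(J) = 1/(2*J)
32209 - o(y(-10, 5)) = 32209 - 1/(2*((-10*5))) = 32209 - 1/(2*(-50)) = 32209 - (-1)/(2*50) = 32209 - 1*(-1/100) = 32209 + 1/100 = 3220901/100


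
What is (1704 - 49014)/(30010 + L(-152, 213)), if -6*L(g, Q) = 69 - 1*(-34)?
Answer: -283860/179957 ≈ -1.5774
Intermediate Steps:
L(g, Q) = -103/6 (L(g, Q) = -(69 - 1*(-34))/6 = -(69 + 34)/6 = -⅙*103 = -103/6)
(1704 - 49014)/(30010 + L(-152, 213)) = (1704 - 49014)/(30010 - 103/6) = -47310/179957/6 = -47310*6/179957 = -283860/179957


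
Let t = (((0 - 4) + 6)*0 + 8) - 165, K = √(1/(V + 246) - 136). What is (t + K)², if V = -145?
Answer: (15857 - I*√1387235)²/10201 ≈ 24513.0 - 3661.7*I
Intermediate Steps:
K = I*√1387235/101 (K = √(1/(-145 + 246) - 136) = √(1/101 - 136) = √(-13735/101) = I*√1387235/101 ≈ 11.661*I)
t = -157 (t = ((-4 + 6)*0 + 8) - 165 = (2*0 + 8) - 165 = (0 + 8) - 165 = 8 - 165 = -157)
(t + K)² = (-157 + I*√1387235/101)²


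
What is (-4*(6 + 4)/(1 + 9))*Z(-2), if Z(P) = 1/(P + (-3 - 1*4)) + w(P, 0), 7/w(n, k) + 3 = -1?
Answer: 67/9 ≈ 7.4444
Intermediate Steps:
w(n, k) = -7/4 (w(n, k) = 7/(-3 - 1) = 7/(-4) = 7*(-1/4) = -7/4)
Z(P) = -7/4 + 1/(-7 + P) (Z(P) = 1/(P + (-3 - 1*4)) - 7/4 = 1/(P + (-3 - 4)) - 7/4 = 1/(P - 7) - 7/4 = 1/(-7 + P) - 7/4 = -7/4 + 1/(-7 + P))
(-4*(6 + 4)/(1 + 9))*Z(-2) = (-4*(6 + 4)/(1 + 9))*((53 - 7*(-2))/(4*(-7 - 2))) = (-40/10)*((1/4)*(53 + 14)/(-9)) = (-40/10)*((1/4)*(-1/9)*67) = -4*1*(-67/36) = -4*(-67/36) = 67/9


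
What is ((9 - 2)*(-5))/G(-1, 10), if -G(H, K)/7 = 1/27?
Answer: 135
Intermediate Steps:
G(H, K) = -7/27
((9 - 2)*(-5))/G(-1, 10) = ((9 - 2)*(-5))/(-7/27) = (7*(-5))*(-27/7) = -35*(-27/7) = 135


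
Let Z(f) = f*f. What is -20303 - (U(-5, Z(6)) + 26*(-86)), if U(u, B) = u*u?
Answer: -18092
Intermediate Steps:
Z(f) = f**2
U(u, B) = u**2
-20303 - (U(-5, Z(6)) + 26*(-86)) = -20303 - ((-5)**2 + 26*(-86)) = -20303 - (25 - 2236) = -20303 - 1*(-2211) = -20303 + 2211 = -18092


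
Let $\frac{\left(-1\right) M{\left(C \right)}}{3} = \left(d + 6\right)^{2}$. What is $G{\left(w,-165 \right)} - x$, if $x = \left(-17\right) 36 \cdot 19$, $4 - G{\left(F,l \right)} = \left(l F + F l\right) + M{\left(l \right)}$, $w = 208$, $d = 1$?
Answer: $80419$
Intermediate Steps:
$M{\left(C \right)} = -147$ ($M{\left(C \right)} = - 3 \left(1 + 6\right)^{2} = - 3 \cdot 7^{2} = \left(-3\right) 49 = -147$)
$G{\left(F,l \right)} = 151 - 2 F l$ ($G{\left(F,l \right)} = 4 - \left(\left(l F + F l\right) - 147\right) = 4 - \left(\left(F l + F l\right) - 147\right) = 4 - \left(2 F l - 147\right) = 4 - \left(-147 + 2 F l\right) = 151 - 2 F l$)
$x = -11628$ ($x = \left(-612\right) 19 = -11628$)
$G{\left(w,-165 \right)} - x = \left(151 - 416 \left(-165\right)\right) - -11628 = \left(151 + 68640\right) + 11628 = 68791 + 11628 = 80419$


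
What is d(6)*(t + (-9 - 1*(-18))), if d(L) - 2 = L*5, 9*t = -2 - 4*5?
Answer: 1888/9 ≈ 209.78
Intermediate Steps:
t = -22/9 (t = (-2 - 4*5)/9 = (-2 - 20)/9 = (1/9)*(-22) = -22/9 ≈ -2.4444)
d(L) = 2 + 5*L (d(L) = 2 + L*5 = 2 + 5*L)
d(6)*(t + (-9 - 1*(-18))) = (2 + 5*6)*(-22/9 + (-9 - 1*(-18))) = (2 + 30)*(-22/9 + (-9 + 18)) = 32*(-22/9 + 9) = 32*(59/9) = 1888/9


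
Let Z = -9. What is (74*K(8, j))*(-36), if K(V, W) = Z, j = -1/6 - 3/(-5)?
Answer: 23976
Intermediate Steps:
j = 13/30 (j = -1*1/6 - 3*(-1/5) = -1/6 + 3/5 = 13/30 ≈ 0.43333)
K(V, W) = -9
(74*K(8, j))*(-36) = (74*(-9))*(-36) = -666*(-36) = 23976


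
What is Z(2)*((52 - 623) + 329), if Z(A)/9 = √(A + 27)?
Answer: -2178*√29 ≈ -11729.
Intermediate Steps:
Z(A) = 9*√(27 + A) (Z(A) = 9*√(A + 27) = 9*√(27 + A))
Z(2)*((52 - 623) + 329) = (9*√(27 + 2))*((52 - 623) + 329) = (9*√29)*(-571 + 329) = (9*√29)*(-242) = -2178*√29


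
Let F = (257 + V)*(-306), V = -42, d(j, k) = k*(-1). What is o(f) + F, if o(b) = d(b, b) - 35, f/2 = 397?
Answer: -66619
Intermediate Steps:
d(j, k) = -k
f = 794 (f = 2*397 = 794)
o(b) = -35 - b (o(b) = -b - 35 = -35 - b)
F = -65790 (F = (257 - 42)*(-306) = 215*(-306) = -65790)
o(f) + F = (-35 - 1*794) - 65790 = (-35 - 794) - 65790 = -829 - 65790 = -66619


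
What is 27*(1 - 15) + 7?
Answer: -371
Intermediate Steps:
27*(1 - 15) + 7 = 27*(-14) + 7 = -378 + 7 = -371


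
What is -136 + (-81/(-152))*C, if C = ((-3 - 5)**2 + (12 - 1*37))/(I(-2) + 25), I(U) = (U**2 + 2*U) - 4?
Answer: -143651/1064 ≈ -135.01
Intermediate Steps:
I(U) = -4 + U**2 + 2*U
C = 13/7 (C = ((-3 - 5)**2 + (12 - 1*37))/((-4 + (-2)**2 + 2*(-2)) + 25) = ((-8)**2 + (12 - 37))/((-4 + 4 - 4) + 25) = (64 - 25)/(-4 + 25) = 39/21 = 39*(1/21) = 13/7 ≈ 1.8571)
-136 + (-81/(-152))*C = -136 - 81/(-152)*(13/7) = -136 - 81*(-1/152)*(13/7) = -136 + (81/152)*(13/7) = -136 + 1053/1064 = -143651/1064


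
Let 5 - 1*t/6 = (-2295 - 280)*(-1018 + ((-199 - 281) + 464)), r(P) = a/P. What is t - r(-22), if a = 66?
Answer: -15975267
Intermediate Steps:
r(P) = 66/P
t = -15975270 (t = 30 - 6*(-2295 - 280)*(-1018 + ((-199 - 281) + 464)) = 30 - (-15450)*(-1018 + (-480 + 464)) = 30 - (-15450)*(-1018 - 16) = 30 - (-15450)*(-1034) = 30 - 6*2662550 = 30 - 15975300 = -15975270)
t - r(-22) = -15975270 - 66/(-22) = -15975270 - 66*(-1)/22 = -15975270 - 1*(-3) = -15975270 + 3 = -15975267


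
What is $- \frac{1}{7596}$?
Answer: $- \frac{1}{7596} \approx -0.00013165$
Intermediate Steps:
$- \frac{1}{7596}$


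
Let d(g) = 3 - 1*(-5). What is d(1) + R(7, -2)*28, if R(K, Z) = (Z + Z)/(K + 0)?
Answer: -8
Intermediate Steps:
R(K, Z) = 2*Z/K (R(K, Z) = (2*Z)/K = 2*Z/K)
d(g) = 8 (d(g) = 3 + 5 = 8)
d(1) + R(7, -2)*28 = 8 + (2*(-2)/7)*28 = 8 + (2*(-2)*(⅐))*28 = 8 - 4/7*28 = 8 - 16 = -8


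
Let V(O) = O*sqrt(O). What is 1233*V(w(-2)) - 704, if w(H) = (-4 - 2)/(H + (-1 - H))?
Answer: -704 + 7398*sqrt(6) ≈ 17417.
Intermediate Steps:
w(H) = 6 (w(H) = -6/(-1) = -6*(-1) = 6)
V(O) = O**(3/2)
1233*V(w(-2)) - 704 = 1233*6**(3/2) - 704 = 1233*(6*sqrt(6)) - 704 = 7398*sqrt(6) - 704 = -704 + 7398*sqrt(6)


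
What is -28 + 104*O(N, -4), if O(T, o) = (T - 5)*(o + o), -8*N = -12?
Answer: 2884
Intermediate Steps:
N = 3/2 (N = -1/8*(-12) = 3/2 ≈ 1.5000)
O(T, o) = 2*o*(-5 + T) (O(T, o) = (-5 + T)*(2*o) = 2*o*(-5 + T))
-28 + 104*O(N, -4) = -28 + 104*(2*(-4)*(-5 + 3/2)) = -28 + 104*(2*(-4)*(-7/2)) = -28 + 104*28 = -28 + 2912 = 2884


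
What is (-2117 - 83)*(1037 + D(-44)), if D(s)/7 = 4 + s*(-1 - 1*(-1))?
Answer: -2343000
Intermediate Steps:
D(s) = 28 (D(s) = 7*(4 + s*(-1 - 1*(-1))) = 7*(4 + s*(-1 + 1)) = 7*(4 + s*0) = 7*(4 + 0) = 7*4 = 28)
(-2117 - 83)*(1037 + D(-44)) = (-2117 - 83)*(1037 + 28) = -2200*1065 = -2343000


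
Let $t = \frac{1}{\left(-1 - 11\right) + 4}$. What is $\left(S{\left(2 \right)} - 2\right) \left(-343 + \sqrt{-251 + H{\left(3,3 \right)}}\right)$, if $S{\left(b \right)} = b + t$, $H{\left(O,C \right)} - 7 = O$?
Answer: $\frac{343}{8} - \frac{i \sqrt{241}}{8} \approx 42.875 - 1.9405 i$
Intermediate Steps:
$t = - \frac{1}{8}$ ($t = \frac{1}{-12 + 4} = \frac{1}{-8} = - \frac{1}{8} \approx -0.125$)
$H{\left(O,C \right)} = 7 + O$
$S{\left(b \right)} = - \frac{1}{8} + b$ ($S{\left(b \right)} = b - \frac{1}{8} = - \frac{1}{8} + b$)
$\left(S{\left(2 \right)} - 2\right) \left(-343 + \sqrt{-251 + H{\left(3,3 \right)}}\right) = \left(\left(- \frac{1}{8} + 2\right) - 2\right) \left(-343 + \sqrt{-251 + \left(7 + 3\right)}\right) = \left(\frac{15}{8} - 2\right) \left(-343 + \sqrt{-251 + 10}\right) = - \frac{-343 + \sqrt{-241}}{8} = - \frac{-343 + i \sqrt{241}}{8} = \frac{343}{8} - \frac{i \sqrt{241}}{8}$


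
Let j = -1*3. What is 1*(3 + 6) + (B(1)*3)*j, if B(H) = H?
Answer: 0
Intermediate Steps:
j = -3
1*(3 + 6) + (B(1)*3)*j = 1*(3 + 6) + (1*3)*(-3) = 1*9 + 3*(-3) = 9 - 9 = 0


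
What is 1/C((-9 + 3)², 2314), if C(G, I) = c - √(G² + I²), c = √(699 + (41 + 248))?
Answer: 1/(2*(√247 - √1338973)) ≈ -0.00043805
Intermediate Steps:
c = 2*√247 (c = √(699 + 289) = √988 = 2*√247 ≈ 31.432)
C(G, I) = -√(G² + I²) + 2*√247 (C(G, I) = 2*√247 - √(G² + I²) = -√(G² + I²) + 2*√247)
1/C((-9 + 3)², 2314) = 1/(-√(((-9 + 3)²)² + 2314²) + 2*√247) = 1/(-√(((-6)²)² + 5354596) + 2*√247) = 1/(-√(36² + 5354596) + 2*√247) = 1/(-√(1296 + 5354596) + 2*√247) = 1/(-√5355892 + 2*√247) = 1/(-2*√1338973 + 2*√247)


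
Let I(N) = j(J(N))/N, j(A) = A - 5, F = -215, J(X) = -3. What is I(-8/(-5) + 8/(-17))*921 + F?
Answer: -26955/4 ≈ -6738.8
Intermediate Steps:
j(A) = -5 + A
I(N) = -8/N (I(N) = (-5 - 3)/N = -8/N)
I(-8/(-5) + 8/(-17))*921 + F = -8/(-8/(-5) + 8/(-17))*921 - 215 = -8/(-8*(-⅕) + 8*(-1/17))*921 - 215 = -8/(8/5 - 8/17)*921 - 215 = -8/96/85*921 - 215 = -8*85/96*921 - 215 = -85/12*921 - 215 = -26095/4 - 215 = -26955/4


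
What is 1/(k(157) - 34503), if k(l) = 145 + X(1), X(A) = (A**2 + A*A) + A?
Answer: -1/34355 ≈ -2.9108e-5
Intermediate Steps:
X(A) = A + 2*A**2 (X(A) = (A**2 + A**2) + A = 2*A**2 + A = A + 2*A**2)
k(l) = 148 (k(l) = 145 + 1*(1 + 2*1) = 145 + 1*(1 + 2) = 145 + 1*3 = 145 + 3 = 148)
1/(k(157) - 34503) = 1/(148 - 34503) = 1/(-34355) = -1/34355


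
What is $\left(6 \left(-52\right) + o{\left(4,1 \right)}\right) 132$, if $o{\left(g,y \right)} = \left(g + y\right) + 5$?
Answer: $-39864$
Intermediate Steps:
$o{\left(g,y \right)} = 5 + g + y$
$\left(6 \left(-52\right) + o{\left(4,1 \right)}\right) 132 = \left(6 \left(-52\right) + \left(5 + 4 + 1\right)\right) 132 = \left(-312 + 10\right) 132 = \left(-302\right) 132 = -39864$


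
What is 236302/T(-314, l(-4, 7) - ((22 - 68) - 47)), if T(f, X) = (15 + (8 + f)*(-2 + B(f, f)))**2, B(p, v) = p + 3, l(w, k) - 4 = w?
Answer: 236302/9176298849 ≈ 2.5751e-5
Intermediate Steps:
l(w, k) = 4 + w
B(p, v) = 3 + p
T(f, X) = (15 + (1 + f)*(8 + f))**2 (T(f, X) = (15 + (8 + f)*(-2 + (3 + f)))**2 = (15 + (8 + f)*(1 + f))**2 = (15 + (1 + f)*(8 + f))**2)
236302/T(-314, l(-4, 7) - ((22 - 68) - 47)) = 236302/((23 + (-314)**2 + 9*(-314))**2) = 236302/((23 + 98596 - 2826)**2) = 236302/(95793**2) = 236302/9176298849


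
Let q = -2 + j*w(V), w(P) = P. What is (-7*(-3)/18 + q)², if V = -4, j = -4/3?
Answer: 81/4 ≈ 20.250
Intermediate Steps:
j = -4/3 (j = -4*⅓ = -4/3 ≈ -1.3333)
q = 10/3 (q = -2 - 4/3*(-4) = -2 + 16/3 = 10/3 ≈ 3.3333)
(-7*(-3)/18 + q)² = (-7*(-3)/18 + 10/3)² = (21*(1/18) + 10/3)² = (7/6 + 10/3)² = (9/2)² = 81/4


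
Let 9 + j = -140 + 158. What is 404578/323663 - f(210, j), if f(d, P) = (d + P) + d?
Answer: -138446849/323663 ≈ -427.75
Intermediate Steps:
j = 9 (j = -9 + (-140 + 158) = -9 + 18 = 9)
f(d, P) = P + 2*d (f(d, P) = (P + d) + d = P + 2*d)
404578/323663 - f(210, j) = 404578/323663 - (9 + 2*210) = 404578*(1/323663) - (9 + 420) = 404578/323663 - 1*429 = 404578/323663 - 429 = -138446849/323663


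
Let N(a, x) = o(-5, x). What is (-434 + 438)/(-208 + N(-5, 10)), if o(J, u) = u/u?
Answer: -4/207 ≈ -0.019324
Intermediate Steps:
o(J, u) = 1
N(a, x) = 1
(-434 + 438)/(-208 + N(-5, 10)) = (-434 + 438)/(-208 + 1) = 4/(-207) = 4*(-1/207) = -4/207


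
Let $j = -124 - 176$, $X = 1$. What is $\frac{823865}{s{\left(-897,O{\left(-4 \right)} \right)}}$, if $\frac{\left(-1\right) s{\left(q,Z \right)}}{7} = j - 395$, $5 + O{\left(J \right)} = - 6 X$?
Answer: $\frac{23539}{139} \approx 169.35$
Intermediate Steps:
$O{\left(J \right)} = -11$ ($O{\left(J \right)} = -5 - 6 = -11$)
$j = -300$ ($j = -124 - 176 = -300$)
$s{\left(q,Z \right)} = 4865$ ($s{\left(q,Z \right)} = - 7 \left(-300 - 395\right) = \left(-7\right) \left(-695\right) = 4865$)
$\frac{823865}{s{\left(-897,O{\left(-4 \right)} \right)}} = \frac{823865}{4865} = 823865 \cdot \frac{1}{4865} = \frac{23539}{139}$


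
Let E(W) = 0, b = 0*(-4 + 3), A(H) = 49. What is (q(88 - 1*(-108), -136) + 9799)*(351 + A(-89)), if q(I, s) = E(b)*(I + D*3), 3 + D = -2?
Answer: 3919600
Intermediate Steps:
D = -5 (D = -3 - 2 = -5)
b = 0 (b = 0*(-1) = 0)
q(I, s) = 0 (q(I, s) = 0*(I - 5*3) = 0*(I - 15) = 0*(-15 + I) = 0)
(q(88 - 1*(-108), -136) + 9799)*(351 + A(-89)) = (0 + 9799)*(351 + 49) = 9799*400 = 3919600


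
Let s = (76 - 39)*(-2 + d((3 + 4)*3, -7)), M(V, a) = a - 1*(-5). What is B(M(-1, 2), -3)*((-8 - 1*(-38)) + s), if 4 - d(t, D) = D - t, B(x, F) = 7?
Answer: 7980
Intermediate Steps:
M(V, a) = 5 + a (M(V, a) = a + 5 = 5 + a)
d(t, D) = 4 + t - D (d(t, D) = 4 - (D - t) = 4 + (t - D) = 4 + t - D)
s = 1110 (s = (76 - 39)*(-2 + (4 + (3 + 4)*3 - 1*(-7))) = 37*(-2 + (4 + 7*3 + 7)) = 37*(-2 + (4 + 21 + 7)) = 37*(-2 + 32) = 37*30 = 1110)
B(M(-1, 2), -3)*((-8 - 1*(-38)) + s) = 7*((-8 - 1*(-38)) + 1110) = 7*((-8 + 38) + 1110) = 7*(30 + 1110) = 7*1140 = 7980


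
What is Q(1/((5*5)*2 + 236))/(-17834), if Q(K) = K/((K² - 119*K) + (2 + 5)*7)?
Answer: -143/35435899407 ≈ -4.0355e-9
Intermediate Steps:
Q(K) = K/(49 + K² - 119*K) (Q(K) = K/((K² - 119*K) + 7*7) = K/((K² - 119*K) + 49) = K/(49 + K² - 119*K))
Q(1/((5*5)*2 + 236))/(-17834) = (1/(((5*5)*2 + 236)*(49 + (1/((5*5)*2 + 236))² - 119/((5*5)*2 + 236))))/(-17834) = (1/((25*2 + 236)*(49 + (1/(25*2 + 236))² - 119/(25*2 + 236))))*(-1/17834) = (1/((50 + 236)*(49 + (1/(50 + 236))² - 119/(50 + 236))))*(-1/17834) = (1/(286*(49 + (1/286)² - 119/286)))*(-1/17834) = (1/(286*(49 + (1/286)² - 119*1/286)))*(-1/17834) = (1/(286*(49 + 1/81796 - 119/286)))*(-1/17834) = (1/(286*(3973971/81796)))*(-1/17834) = ((1/286)*(81796/3973971))*(-1/17834) = (286/3973971)*(-1/17834) = -143/35435899407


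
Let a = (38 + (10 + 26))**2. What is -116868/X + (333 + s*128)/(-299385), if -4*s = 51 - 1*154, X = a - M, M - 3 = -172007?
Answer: -39591779/59038722 ≈ -0.67061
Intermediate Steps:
M = -172004 (M = 3 - 172007 = -172004)
a = 5476 (a = (38 + 36)**2 = 74**2 = 5476)
X = 177480 (X = 5476 - 1*(-172004) = 5476 + 172004 = 177480)
s = 103/4 (s = -(51 - 1*154)/4 = -(51 - 154)/4 = -1/4*(-103) = 103/4 ≈ 25.750)
-116868/X + (333 + s*128)/(-299385) = -116868/177480 + (333 + (103/4)*128)/(-299385) = -116868*1/177480 + (333 + 3296)*(-1/299385) = -9739/14790 + 3629*(-1/299385) = -9739/14790 - 3629/299385 = -39591779/59038722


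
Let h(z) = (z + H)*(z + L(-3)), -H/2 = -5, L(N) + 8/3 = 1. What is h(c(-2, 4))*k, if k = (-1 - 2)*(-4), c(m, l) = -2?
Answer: -352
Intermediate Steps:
L(N) = -5/3 (L(N) = -8/3 + 1 = -5/3)
k = 12 (k = -3*(-4) = 12)
H = 10 (H = -2*(-5) = 10)
h(z) = (10 + z)*(-5/3 + z) (h(z) = (z + 10)*(z - 5/3) = (10 + z)*(-5/3 + z))
h(c(-2, 4))*k = (-50/3 + (-2)² + (25/3)*(-2))*12 = (-50/3 + 4 - 50/3)*12 = -88/3*12 = -352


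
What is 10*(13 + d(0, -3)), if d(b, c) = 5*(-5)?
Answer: -120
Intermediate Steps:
d(b, c) = -25
10*(13 + d(0, -3)) = 10*(13 - 25) = 10*(-12) = -120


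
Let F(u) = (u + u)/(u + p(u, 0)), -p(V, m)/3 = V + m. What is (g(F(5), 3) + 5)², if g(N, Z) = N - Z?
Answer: 1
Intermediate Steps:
p(V, m) = -3*V - 3*m (p(V, m) = -3*(V + m) = -3*V - 3*m)
F(u) = -1 (F(u) = (u + u)/(u + (-3*u - 3*0)) = (2*u)/(u + (-3*u + 0)) = (2*u)/(u - 3*u) = (2*u)/((-2*u)) = (2*u)*(-1/(2*u)) = -1)
(g(F(5), 3) + 5)² = ((-1 - 1*3) + 5)² = ((-1 - 3) + 5)² = (-4 + 5)² = 1² = 1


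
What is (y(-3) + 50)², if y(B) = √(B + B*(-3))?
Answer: (50 + √6)² ≈ 2750.9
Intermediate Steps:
y(B) = √2*√(-B) (y(B) = √(B - 3*B) = √(-2*B) = √2*√(-B))
(y(-3) + 50)² = (√2*√(-1*(-3)) + 50)² = (√2*√3 + 50)² = (√6 + 50)² = (50 + √6)²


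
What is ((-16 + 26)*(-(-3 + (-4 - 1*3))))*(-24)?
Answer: -2400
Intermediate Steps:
((-16 + 26)*(-(-3 + (-4 - 1*3))))*(-24) = (10*(-(-3 + (-4 - 3))))*(-24) = (10*(-(-3 - 7)))*(-24) = (10*(-1*(-10)))*(-24) = (10*10)*(-24) = 100*(-24) = -2400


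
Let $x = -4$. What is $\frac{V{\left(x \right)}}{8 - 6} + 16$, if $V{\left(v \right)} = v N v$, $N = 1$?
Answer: $24$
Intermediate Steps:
$V{\left(v \right)} = v^{2}$ ($V{\left(v \right)} = v 1 v = v v = v^{2}$)
$\frac{V{\left(x \right)}}{8 - 6} + 16 = \frac{\left(-4\right)^{2}}{8 - 6} + 16 = \frac{1}{2} \cdot 16 + 16 = 8 + 16 = 24$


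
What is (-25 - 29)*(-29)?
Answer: 1566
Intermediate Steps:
(-25 - 29)*(-29) = -54*(-29) = 1566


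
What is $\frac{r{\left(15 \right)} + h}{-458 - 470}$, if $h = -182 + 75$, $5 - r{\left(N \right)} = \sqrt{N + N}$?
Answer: $\frac{51}{464} + \frac{\sqrt{30}}{928} \approx 0.11582$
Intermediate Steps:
$r{\left(N \right)} = 5 - \sqrt{2} \sqrt{N}$ ($r{\left(N \right)} = 5 - \sqrt{N + N} = 5 - \sqrt{2 N} = 5 - \sqrt{2} \sqrt{N}$)
$h = -107$
$\frac{r{\left(15 \right)} + h}{-458 - 470} = \frac{\left(5 - \sqrt{2} \sqrt{15}\right) - 107}{-458 - 470} = \frac{\left(5 - \sqrt{30}\right) - 107}{-928} = \left(-102 - \sqrt{30}\right) \left(- \frac{1}{928}\right) = \frac{51}{464} + \frac{\sqrt{30}}{928}$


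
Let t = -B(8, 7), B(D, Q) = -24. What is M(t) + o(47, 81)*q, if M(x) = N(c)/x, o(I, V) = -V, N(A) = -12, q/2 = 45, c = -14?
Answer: -14581/2 ≈ -7290.5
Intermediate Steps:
t = 24 (t = -1*(-24) = 24)
q = 90 (q = 2*45 = 90)
M(x) = -12/x
M(t) + o(47, 81)*q = -12/24 - 1*81*90 = -12*1/24 - 81*90 = -1/2 - 7290 = -14581/2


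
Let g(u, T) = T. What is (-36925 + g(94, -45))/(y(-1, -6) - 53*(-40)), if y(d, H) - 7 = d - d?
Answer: -36970/2127 ≈ -17.381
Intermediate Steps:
y(d, H) = 7 (y(d, H) = 7 + (d - d) = 7 + 0 = 7)
(-36925 + g(94, -45))/(y(-1, -6) - 53*(-40)) = (-36925 - 45)/(7 - 53*(-40)) = -36970/(7 + 2120) = -36970/2127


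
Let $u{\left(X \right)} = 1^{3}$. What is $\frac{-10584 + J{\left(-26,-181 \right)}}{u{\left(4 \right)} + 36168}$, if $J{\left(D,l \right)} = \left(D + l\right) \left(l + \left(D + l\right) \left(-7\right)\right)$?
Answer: $- \frac{273060}{36169} \approx -7.5496$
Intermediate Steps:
$u{\left(X \right)} = 1$
$J{\left(D,l \right)} = \left(D + l\right) \left(- 7 D - 6 l\right)$ ($J{\left(D,l \right)} = \left(D + l\right) \left(l - \left(7 D + 7 l\right)\right) = \left(D + l\right) \left(- 7 D - 6 l\right)$)
$\frac{-10584 + J{\left(-26,-181 \right)}}{u{\left(4 \right)} + 36168} = \frac{-10584 - \left(4732 + 61178 + 196566\right)}{1 + 36168} = \frac{-10584 - 262476}{36169} = \left(-10584 - 262476\right) \frac{1}{36169} = \left(-273060\right) \frac{1}{36169} = - \frac{273060}{36169}$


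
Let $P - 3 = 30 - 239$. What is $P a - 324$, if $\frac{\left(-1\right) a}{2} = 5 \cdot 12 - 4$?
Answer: $22748$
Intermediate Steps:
$a = -112$ ($a = - 2 \left(5 \cdot 12 - 4\right) = - 2 \left(60 - 4\right) = \left(-2\right) 56 = -112$)
$P = -206$ ($P = 3 + \left(30 - 239\right) = 3 - 209 = -206$)
$P a - 324 = \left(-206\right) \left(-112\right) - 324 = 23072 - 324 = 22748$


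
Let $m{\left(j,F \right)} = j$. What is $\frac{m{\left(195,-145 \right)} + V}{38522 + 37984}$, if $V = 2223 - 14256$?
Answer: $- \frac{1973}{12751} \approx -0.15473$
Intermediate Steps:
$V = -12033$ ($V = 2223 - 14256 = -12033$)
$\frac{m{\left(195,-145 \right)} + V}{38522 + 37984} = \frac{195 - 12033}{38522 + 37984} = - \frac{11838}{76506} = \left(-11838\right) \frac{1}{76506} = - \frac{1973}{12751}$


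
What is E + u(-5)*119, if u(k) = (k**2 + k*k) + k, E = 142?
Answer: 5497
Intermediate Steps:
u(k) = k + 2*k**2 (u(k) = (k**2 + k**2) + k = 2*k**2 + k = k + 2*k**2)
E + u(-5)*119 = 142 - 5*(1 + 2*(-5))*119 = 142 - 5*(1 - 10)*119 = 142 - 5*(-9)*119 = 142 + 45*119 = 142 + 5355 = 5497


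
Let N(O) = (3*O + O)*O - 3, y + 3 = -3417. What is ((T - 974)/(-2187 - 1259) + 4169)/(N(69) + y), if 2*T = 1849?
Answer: 28732847/107659932 ≈ 0.26689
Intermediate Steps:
T = 1849/2 (T = (½)*1849 = 1849/2 ≈ 924.50)
y = -3420 (y = -3 - 3417 = -3420)
N(O) = -3 + 4*O² (N(O) = (4*O)*O - 3 = 4*O² - 3 = -3 + 4*O²)
((T - 974)/(-2187 - 1259) + 4169)/(N(69) + y) = ((1849/2 - 974)/(-2187 - 1259) + 4169)/((-3 + 4*69²) - 3420) = (-99/2/(-3446) + 4169)/((-3 + 4*4761) - 3420) = (-99/2*(-1/3446) + 4169)/((-3 + 19044) - 3420) = (99/6892 + 4169)/(19041 - 3420) = (28732847/6892)/15621 = (28732847/6892)*(1/15621) = 28732847/107659932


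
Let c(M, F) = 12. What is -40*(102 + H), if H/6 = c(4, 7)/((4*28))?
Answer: -28740/7 ≈ -4105.7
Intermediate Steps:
H = 9/14 (H = 6*(12/((4*28))) = 6*(12/112) = 6*(12*(1/112)) = 6*(3/28) = 9/14 ≈ 0.64286)
-40*(102 + H) = -40*(102 + 9/14) = -40*1437/14 = -28740/7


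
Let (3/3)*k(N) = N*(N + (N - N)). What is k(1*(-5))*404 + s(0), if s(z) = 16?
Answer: 10116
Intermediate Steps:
k(N) = N**2 (k(N) = N*(N + (N - N)) = N*(N + 0) = N*N = N**2)
k(1*(-5))*404 + s(0) = (1*(-5))**2*404 + 16 = (-5)**2*404 + 16 = 25*404 + 16 = 10100 + 16 = 10116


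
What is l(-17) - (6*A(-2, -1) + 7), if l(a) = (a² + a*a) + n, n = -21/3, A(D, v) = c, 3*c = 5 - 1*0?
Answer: 554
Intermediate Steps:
c = 5/3 (c = (5 - 1*0)/3 = (5 + 0)/3 = (⅓)*5 = 5/3 ≈ 1.6667)
A(D, v) = 5/3
n = -7 (n = -21*⅓ = -7)
l(a) = -7 + 2*a² (l(a) = (a² + a*a) - 7 = (a² + a²) - 7 = 2*a² - 7 = -7 + 2*a²)
l(-17) - (6*A(-2, -1) + 7) = (-7 + 2*(-17)²) - (6*(5/3) + 7) = (-7 + 2*289) - (10 + 7) = (-7 + 578) - 1*17 = 571 - 17 = 554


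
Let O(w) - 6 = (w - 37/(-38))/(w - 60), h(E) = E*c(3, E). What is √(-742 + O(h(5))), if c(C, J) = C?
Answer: I*√239241730/570 ≈ 27.136*I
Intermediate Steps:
h(E) = 3*E (h(E) = E*3 = 3*E)
O(w) = 6 + (37/38 + w)/(-60 + w) (O(w) = 6 + (w - 37/(-38))/(w - 60) = 6 + (w - 37*(-1/38))/(-60 + w) = 6 + (w + 37/38)/(-60 + w) = 6 + (37/38 + w)/(-60 + w))
√(-742 + O(h(5))) = √(-742 + 7*(-1949 + 38*(3*5))/(38*(-60 + 3*5))) = √(-742 + 7*(-1949 + 38*15)/(38*(-60 + 15))) = √(-742 + (7/38)*(-1949 + 570)/(-45)) = √(-742 + (7/38)*(-1/45)*(-1379)) = √(-742 + 9653/1710) = √(-1259167/1710) = I*√239241730/570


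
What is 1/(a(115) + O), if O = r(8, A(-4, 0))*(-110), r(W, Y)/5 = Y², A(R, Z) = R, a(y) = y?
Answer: -1/8685 ≈ -0.00011514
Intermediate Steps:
r(W, Y) = 5*Y²
O = -8800 (O = (5*(-4)²)*(-110) = (5*16)*(-110) = 80*(-110) = -8800)
1/(a(115) + O) = 1/(115 - 8800) = 1/(-8685) = -1/8685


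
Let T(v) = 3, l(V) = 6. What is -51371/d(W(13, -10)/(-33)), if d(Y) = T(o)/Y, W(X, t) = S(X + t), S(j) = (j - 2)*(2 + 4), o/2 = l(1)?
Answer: 102742/33 ≈ 3113.4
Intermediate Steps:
o = 12 (o = 2*6 = 12)
S(j) = -12 + 6*j (S(j) = (-2 + j)*6 = -12 + 6*j)
W(X, t) = -12 + 6*X + 6*t (W(X, t) = -12 + 6*(X + t) = -12 + (6*X + 6*t) = -12 + 6*X + 6*t)
d(Y) = 3/Y
-51371/d(W(13, -10)/(-33)) = -51371/(3/(((-12 + 6*13 + 6*(-10))/(-33)))) = -51371/(3/(((-12 + 78 - 60)*(-1/33)))) = -51371/(3/((6*(-1/33)))) = -51371/(3/(-2/11)) = -51371/(3*(-11/2)) = -51371/(-33/2) = -51371*(-2/33) = 102742/33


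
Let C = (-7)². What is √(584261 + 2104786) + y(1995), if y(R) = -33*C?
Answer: -1617 + 3*√298783 ≈ 22.831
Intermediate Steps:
C = 49
y(R) = -1617 (y(R) = -33*49 = -1617)
√(584261 + 2104786) + y(1995) = √(584261 + 2104786) - 1617 = √2689047 - 1617 = 3*√298783 - 1617 = -1617 + 3*√298783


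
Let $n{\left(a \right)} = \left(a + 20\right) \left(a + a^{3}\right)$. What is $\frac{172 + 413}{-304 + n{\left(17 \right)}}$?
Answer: $\frac{65}{20234} \approx 0.0032124$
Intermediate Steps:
$n{\left(a \right)} = \left(20 + a\right) \left(a + a^{3}\right)$
$\frac{172 + 413}{-304 + n{\left(17 \right)}} = \frac{172 + 413}{-304 + 17 \left(20 + 17 + 17^{3} + 20 \cdot 17^{2}\right)} = \frac{585}{-304 + 17 \left(20 + 17 + 4913 + 20 \cdot 289\right)} = \frac{585}{-304 + 17 \left(20 + 17 + 4913 + 5780\right)} = \frac{585}{-304 + 17 \cdot 10730} = \frac{585}{-304 + 182410} = \frac{585}{182106} = 585 \cdot \frac{1}{182106} = \frac{65}{20234}$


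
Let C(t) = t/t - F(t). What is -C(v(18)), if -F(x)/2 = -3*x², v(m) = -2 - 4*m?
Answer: 32855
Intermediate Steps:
F(x) = 6*x² (F(x) = -(-6)*x² = 6*x²)
C(t) = 1 - 6*t² (C(t) = t/t - 6*t² = 1 - 6*t²)
-C(v(18)) = -(1 - 6*(-2 - 4*18)²) = -(1 - 6*(-2 - 72)²) = -(1 - 6*(-74)²) = -(1 - 6*5476) = -(1 - 32856) = -1*(-32855) = 32855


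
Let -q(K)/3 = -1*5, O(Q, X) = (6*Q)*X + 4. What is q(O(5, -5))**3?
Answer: 3375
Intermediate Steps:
O(Q, X) = 4 + 6*Q*X (O(Q, X) = 6*Q*X + 4 = 4 + 6*Q*X)
q(K) = 15 (q(K) = -(-3)*5 = -3*(-5) = 15)
q(O(5, -5))**3 = 15**3 = 3375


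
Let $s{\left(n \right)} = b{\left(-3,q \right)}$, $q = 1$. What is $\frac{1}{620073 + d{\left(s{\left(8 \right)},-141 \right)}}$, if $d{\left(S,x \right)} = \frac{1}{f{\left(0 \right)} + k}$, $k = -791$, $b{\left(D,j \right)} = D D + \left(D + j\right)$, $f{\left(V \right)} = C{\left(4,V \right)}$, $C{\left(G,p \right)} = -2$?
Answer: $\frac{793}{491717888} \approx 1.6127 \cdot 10^{-6}$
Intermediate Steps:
$f{\left(V \right)} = -2$
$b{\left(D,j \right)} = D + j + D^{2}$ ($b{\left(D,j \right)} = D^{2} + \left(D + j\right) = D + j + D^{2}$)
$s{\left(n \right)} = 7$ ($s{\left(n \right)} = -3 + 1 + \left(-3\right)^{2} = -3 + 1 + 9 = 7$)
$d{\left(S,x \right)} = - \frac{1}{793}$ ($d{\left(S,x \right)} = \frac{1}{-2 - 791} = \frac{1}{-793} = - \frac{1}{793}$)
$\frac{1}{620073 + d{\left(s{\left(8 \right)},-141 \right)}} = \frac{1}{620073 - \frac{1}{793}} = \frac{1}{\frac{491717888}{793}} = \frac{793}{491717888}$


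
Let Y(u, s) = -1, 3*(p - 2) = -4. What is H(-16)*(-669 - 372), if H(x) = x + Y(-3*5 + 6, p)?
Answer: 17697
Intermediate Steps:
p = 2/3 (p = 2 + (1/3)*(-4) = 2 - 4/3 = 2/3 ≈ 0.66667)
H(x) = -1 + x (H(x) = x - 1 = -1 + x)
H(-16)*(-669 - 372) = (-1 - 16)*(-669 - 372) = -17*(-1041) = 17697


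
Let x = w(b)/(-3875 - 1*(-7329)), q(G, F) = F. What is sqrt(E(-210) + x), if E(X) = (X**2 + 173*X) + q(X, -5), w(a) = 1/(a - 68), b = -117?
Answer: sqrt(3170513328437510)/638990 ≈ 88.119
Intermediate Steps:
w(a) = 1/(-68 + a)
x = -1/638990 (x = 1/((-68 - 117)*(-3875 - 1*(-7329))) = 1/((-185)*(-3875 + 7329)) = -1/185/3454 = -1/185*1/3454 = -1/638990 ≈ -1.5650e-6)
E(X) = -5 + X**2 + 173*X (E(X) = (X**2 + 173*X) - 5 = -5 + X**2 + 173*X)
sqrt(E(-210) + x) = sqrt((-5 + (-210)**2 + 173*(-210)) - 1/638990) = sqrt((-5 + 44100 - 36330) - 1/638990) = sqrt(7765 - 1/638990) = sqrt(4961757349/638990) = sqrt(3170513328437510)/638990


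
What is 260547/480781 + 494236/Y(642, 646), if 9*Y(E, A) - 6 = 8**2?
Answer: 152756553081/2403905 ≈ 63545.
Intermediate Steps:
Y(E, A) = 70/9 (Y(E, A) = 2/3 + (1/9)*8**2 = 2/3 + (1/9)*64 = 2/3 + 64/9 = 70/9)
260547/480781 + 494236/Y(642, 646) = 260547/480781 + 494236/(70/9) = 260547*(1/480781) + 494236*(9/70) = 37221/68683 + 2224062/35 = 152756553081/2403905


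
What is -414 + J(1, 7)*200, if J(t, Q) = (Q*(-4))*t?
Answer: -6014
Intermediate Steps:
J(t, Q) = -4*Q*t (J(t, Q) = (-4*Q)*t = -4*Q*t)
-414 + J(1, 7)*200 = -414 - 4*7*1*200 = -414 - 28*200 = -414 - 5600 = -6014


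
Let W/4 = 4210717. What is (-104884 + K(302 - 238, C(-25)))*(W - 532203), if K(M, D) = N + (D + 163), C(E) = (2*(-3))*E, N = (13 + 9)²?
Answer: -1697728187855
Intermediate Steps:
W = 16842868 (W = 4*4210717 = 16842868)
N = 484 (N = 22² = 484)
C(E) = -6*E
K(M, D) = 647 + D (K(M, D) = 484 + (D + 163) = 484 + (163 + D) = 647 + D)
(-104884 + K(302 - 238, C(-25)))*(W - 532203) = (-104884 + (647 - 6*(-25)))*(16842868 - 532203) = (-104884 + (647 + 150))*16310665 = (-104884 + 797)*16310665 = -104087*16310665 = -1697728187855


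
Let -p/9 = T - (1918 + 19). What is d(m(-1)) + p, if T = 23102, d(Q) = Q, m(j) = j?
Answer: -190486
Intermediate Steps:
p = -190485 (p = -9*(23102 - (1918 + 19)) = -9*(23102 - 1*1937) = -9*(23102 - 1937) = -9*21165 = -190485)
d(m(-1)) + p = -1 - 190485 = -190486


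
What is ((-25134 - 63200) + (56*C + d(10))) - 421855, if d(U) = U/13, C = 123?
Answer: -6542903/13 ≈ -5.0330e+5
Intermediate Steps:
d(U) = U/13 (d(U) = U*(1/13) = U/13)
((-25134 - 63200) + (56*C + d(10))) - 421855 = ((-25134 - 63200) + (56*123 + (1/13)*10)) - 421855 = (-88334 + (6888 + 10/13)) - 421855 = (-88334 + 89554/13) - 421855 = -1058788/13 - 421855 = -6542903/13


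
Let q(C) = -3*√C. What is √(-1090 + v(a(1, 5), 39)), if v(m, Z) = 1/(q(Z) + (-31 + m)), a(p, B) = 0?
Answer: √(-33791 - 3270*√39)/√(31 + 3*√39) ≈ 33.015*I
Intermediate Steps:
v(m, Z) = 1/(-31 + m - 3*√Z) (v(m, Z) = 1/(-3*√Z + (-31 + m)) = 1/(-31 + m - 3*√Z))
√(-1090 + v(a(1, 5), 39)) = √(-1090 + 1/(-31 + 0 - 3*√39)) = √(-1090 + 1/(-31 - 3*√39))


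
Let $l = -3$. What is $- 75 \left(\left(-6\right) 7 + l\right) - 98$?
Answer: $3277$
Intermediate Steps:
$- 75 \left(\left(-6\right) 7 + l\right) - 98 = - 75 \left(\left(-6\right) 7 - 3\right) - 98 = - 75 \left(-42 - 3\right) - 98 = \left(-75\right) \left(-45\right) - 98 = 3375 - 98 = 3277$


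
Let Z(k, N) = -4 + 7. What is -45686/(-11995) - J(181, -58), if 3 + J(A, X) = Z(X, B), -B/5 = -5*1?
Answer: 45686/11995 ≈ 3.8088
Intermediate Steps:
B = 25 (B = -(-25) = -5*(-5) = 25)
Z(k, N) = 3
J(A, X) = 0 (J(A, X) = -3 + 3 = 0)
-45686/(-11995) - J(181, -58) = -45686/(-11995) - 1*0 = -45686*(-1/11995) + 0 = 45686/11995 + 0 = 45686/11995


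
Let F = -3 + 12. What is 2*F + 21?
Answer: 39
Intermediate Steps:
F = 9
2*F + 21 = 2*9 + 21 = 18 + 21 = 39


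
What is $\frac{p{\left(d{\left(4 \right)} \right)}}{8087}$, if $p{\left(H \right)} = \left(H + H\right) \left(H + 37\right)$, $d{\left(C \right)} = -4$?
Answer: $- \frac{264}{8087} \approx -0.032645$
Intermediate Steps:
$p{\left(H \right)} = 2 H \left(37 + H\right)$
$\frac{p{\left(d{\left(4 \right)} \right)}}{8087} = \frac{2 \left(-4\right) \left(37 - 4\right)}{8087} = 2 \left(-4\right) 33 \cdot \frac{1}{8087} = \left(-264\right) \frac{1}{8087} = - \frac{264}{8087}$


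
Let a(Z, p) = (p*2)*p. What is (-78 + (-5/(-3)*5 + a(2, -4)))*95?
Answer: -10735/3 ≈ -3578.3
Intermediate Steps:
a(Z, p) = 2*p² (a(Z, p) = (2*p)*p = 2*p²)
(-78 + (-5/(-3)*5 + a(2, -4)))*95 = (-78 + (-5/(-3)*5 + 2*(-4)²))*95 = (-78 + (-5*(-⅓)*5 + 2*16))*95 = (-78 + ((5/3)*5 + 32))*95 = (-78 + (25/3 + 32))*95 = (-78 + 121/3)*95 = -113/3*95 = -10735/3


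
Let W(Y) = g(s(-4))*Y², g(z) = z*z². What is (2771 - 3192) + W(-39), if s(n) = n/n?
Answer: 1100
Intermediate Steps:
s(n) = 1
g(z) = z³
W(Y) = Y² (W(Y) = 1³*Y² = 1*Y² = Y²)
(2771 - 3192) + W(-39) = (2771 - 3192) + (-39)² = -421 + 1521 = 1100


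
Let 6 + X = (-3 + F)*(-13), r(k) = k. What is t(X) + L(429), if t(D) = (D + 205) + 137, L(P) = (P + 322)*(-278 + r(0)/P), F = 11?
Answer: -208546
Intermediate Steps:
X = -110 (X = -6 + (-3 + 11)*(-13) = -6 + 8*(-13) = -6 - 104 = -110)
L(P) = -89516 - 278*P (L(P) = (P + 322)*(-278 + 0/P) = (322 + P)*(-278 + 0) = (322 + P)*(-278) = -89516 - 278*P)
t(D) = 342 + D (t(D) = (205 + D) + 137 = 342 + D)
t(X) + L(429) = (342 - 110) + (-89516 - 278*429) = 232 + (-89516 - 119262) = 232 - 208778 = -208546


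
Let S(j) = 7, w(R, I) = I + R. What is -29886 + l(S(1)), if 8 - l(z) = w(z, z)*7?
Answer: -29976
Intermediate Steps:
l(z) = 8 - 14*z (l(z) = 8 - (z + z)*7 = 8 - 2*z*7 = 8 - 14*z)
-29886 + l(S(1)) = -29886 + (8 - 14*7) = -29886 + (8 - 98) = -29886 - 90 = -29976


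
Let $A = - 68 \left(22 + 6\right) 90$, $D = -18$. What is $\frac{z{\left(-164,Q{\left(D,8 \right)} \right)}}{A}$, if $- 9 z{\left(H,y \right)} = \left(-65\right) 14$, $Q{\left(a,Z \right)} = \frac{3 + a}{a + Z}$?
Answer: $- \frac{13}{22032} \approx -0.00059005$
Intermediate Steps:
$Q{\left(a,Z \right)} = \frac{3 + a}{Z + a}$
$A = -171360$ ($A = \left(-68\right) 28 \cdot 90 = \left(-1904\right) 90 = -171360$)
$z{\left(H,y \right)} = \frac{910}{9}$ ($z{\left(H,y \right)} = - \frac{\left(-65\right) 14}{9} = \left(- \frac{1}{9}\right) \left(-910\right) = \frac{910}{9}$)
$\frac{z{\left(-164,Q{\left(D,8 \right)} \right)}}{A} = \frac{910}{9 \left(-171360\right)} = \frac{910}{9} \left(- \frac{1}{171360}\right) = - \frac{13}{22032}$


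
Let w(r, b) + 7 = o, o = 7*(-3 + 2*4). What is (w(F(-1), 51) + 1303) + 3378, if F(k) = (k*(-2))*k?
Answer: 4709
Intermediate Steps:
F(k) = -2*k² (F(k) = (-2*k)*k = -2*k²)
o = 35 (o = 7*(-3 + 8) = 7*5 = 35)
w(r, b) = 28 (w(r, b) = -7 + 35 = 28)
(w(F(-1), 51) + 1303) + 3378 = (28 + 1303) + 3378 = 1331 + 3378 = 4709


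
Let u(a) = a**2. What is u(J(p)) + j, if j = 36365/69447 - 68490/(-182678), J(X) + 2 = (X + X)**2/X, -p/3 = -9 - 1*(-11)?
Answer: 613388022794/906174219 ≈ 676.90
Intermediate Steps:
p = -6 (p = -3*(-9 - 1*(-11)) = -3*(-9 + 11) = -3*2 = -6)
J(X) = -2 + 4*X (J(X) = -2 + (X + X)**2/X = -2 + (2*X)**2/X = -2 + (4*X**2)/X = -2 + 4*X)
j = 814250750/906174219 (j = 36365*(1/69447) - 68490*(-1/182678) = 5195/9921 + 34245/91339 = 814250750/906174219 ≈ 0.89856)
u(J(p)) + j = (-2 + 4*(-6))**2 + 814250750/906174219 = (-2 - 24)**2 + 814250750/906174219 = (-26)**2 + 814250750/906174219 = 676 + 814250750/906174219 = 613388022794/906174219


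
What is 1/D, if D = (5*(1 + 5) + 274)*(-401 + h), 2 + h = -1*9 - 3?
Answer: -1/126160 ≈ -7.9264e-6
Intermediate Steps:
h = -14 (h = -2 + (-1*9 - 3) = -2 + (-9 - 3) = -2 - 12 = -14)
D = -126160 (D = (5*(1 + 5) + 274)*(-401 - 14) = (5*6 + 274)*(-415) = (30 + 274)*(-415) = 304*(-415) = -126160)
1/D = 1/(-126160) = -1/126160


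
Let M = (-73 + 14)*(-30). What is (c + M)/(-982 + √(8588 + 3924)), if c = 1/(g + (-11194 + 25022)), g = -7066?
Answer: -5876651831/3218076372 - 11968741*√782/1609038186 ≈ -2.0341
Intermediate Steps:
c = 1/6762 (c = 1/(-7066 + (-11194 + 25022)) = 1/(-7066 + 13828) = 1/6762 ≈ 0.00014789)
M = 1770 (M = -59*(-30) = 1770)
(c + M)/(-982 + √(8588 + 3924)) = (1/6762 + 1770)/(-982 + √(8588 + 3924)) = 11968741/(6762*(-982 + √12512)) = 11968741/(6762*(-982 + 4*√782))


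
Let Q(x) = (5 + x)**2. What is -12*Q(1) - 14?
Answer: -446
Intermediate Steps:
-12*Q(1) - 14 = -12*(5 + 1)**2 - 14 = -12*6**2 - 14 = -12*36 - 14 = -432 - 14 = -446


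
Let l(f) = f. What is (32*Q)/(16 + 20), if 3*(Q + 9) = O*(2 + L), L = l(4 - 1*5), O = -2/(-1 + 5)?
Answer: -220/27 ≈ -8.1481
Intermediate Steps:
O = -1/2 (O = -2/4 = -2*1/4 = -1/2 ≈ -0.50000)
L = -1 (L = 4 - 1*5 = 4 - 5 = -1)
Q = -55/6 (Q = -9 + (-(2 - 1)/2)/3 = -9 + (-1/2*1)/3 = -9 + (1/3)*(-1/2) = -9 - 1/6 = -55/6 ≈ -9.1667)
(32*Q)/(16 + 20) = (32*(-55/6))/(16 + 20) = -880/3/36 = -880/3*1/36 = -220/27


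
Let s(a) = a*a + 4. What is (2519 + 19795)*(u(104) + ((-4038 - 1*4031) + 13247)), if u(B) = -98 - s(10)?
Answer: 111034464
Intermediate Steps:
s(a) = 4 + a² (s(a) = a² + 4 = 4 + a²)
u(B) = -202 (u(B) = -98 - (4 + 10²) = -98 - (4 + 100) = -98 - 1*104 = -98 - 104 = -202)
(2519 + 19795)*(u(104) + ((-4038 - 1*4031) + 13247)) = (2519 + 19795)*(-202 + ((-4038 - 1*4031) + 13247)) = 22314*(-202 + ((-4038 - 4031) + 13247)) = 22314*(-202 + (-8069 + 13247)) = 22314*(-202 + 5178) = 22314*4976 = 111034464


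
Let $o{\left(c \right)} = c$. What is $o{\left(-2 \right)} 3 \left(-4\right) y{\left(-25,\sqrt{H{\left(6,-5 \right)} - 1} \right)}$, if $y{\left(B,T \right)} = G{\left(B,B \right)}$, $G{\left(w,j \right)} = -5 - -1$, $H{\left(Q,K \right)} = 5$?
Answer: $-96$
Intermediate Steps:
$G{\left(w,j \right)} = -4$ ($G{\left(w,j \right)} = -5 + 1 = -4$)
$y{\left(B,T \right)} = -4$
$o{\left(-2 \right)} 3 \left(-4\right) y{\left(-25,\sqrt{H{\left(6,-5 \right)} - 1} \right)} = \left(-2\right) 3 \left(-4\right) \left(-4\right) = \left(-6\right) \left(-4\right) \left(-4\right) = 24 \left(-4\right) = -96$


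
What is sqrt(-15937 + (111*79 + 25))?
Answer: I*sqrt(7143) ≈ 84.516*I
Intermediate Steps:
sqrt(-15937 + (111*79 + 25)) = sqrt(-15937 + (8769 + 25)) = sqrt(-15937 + 8794) = sqrt(-7143) = I*sqrt(7143)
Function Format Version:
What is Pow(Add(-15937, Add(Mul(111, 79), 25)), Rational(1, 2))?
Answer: Mul(I, Pow(7143, Rational(1, 2))) ≈ Mul(84.516, I)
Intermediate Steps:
Pow(Add(-15937, Add(Mul(111, 79), 25)), Rational(1, 2)) = Pow(Add(-15937, Add(8769, 25)), Rational(1, 2)) = Pow(Add(-15937, 8794), Rational(1, 2)) = Pow(-7143, Rational(1, 2)) = Mul(I, Pow(7143, Rational(1, 2)))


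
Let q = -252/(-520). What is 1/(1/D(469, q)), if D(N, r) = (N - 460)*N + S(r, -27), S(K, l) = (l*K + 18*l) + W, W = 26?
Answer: 487229/130 ≈ 3747.9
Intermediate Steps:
q = 63/130 (q = -252*(-1/520) = 63/130 ≈ 0.48462)
S(K, l) = 26 + 18*l + K*l (S(K, l) = (l*K + 18*l) + 26 = (K*l + 18*l) + 26 = (18*l + K*l) + 26 = 26 + 18*l + K*l)
D(N, r) = -460 - 27*r + N*(-460 + N) (D(N, r) = (N - 460)*N + (26 + 18*(-27) + r*(-27)) = (-460 + N)*N + (26 - 486 - 27*r) = N*(-460 + N) + (-460 - 27*r) = -460 - 27*r + N*(-460 + N))
1/(1/D(469, q)) = 1/(1/(-460 + 469**2 - 460*469 - 27*63/130)) = 1/(1/(-460 + 219961 - 215740 - 1701/130)) = 1/(1/(487229/130)) = 1/(130/487229) = 487229/130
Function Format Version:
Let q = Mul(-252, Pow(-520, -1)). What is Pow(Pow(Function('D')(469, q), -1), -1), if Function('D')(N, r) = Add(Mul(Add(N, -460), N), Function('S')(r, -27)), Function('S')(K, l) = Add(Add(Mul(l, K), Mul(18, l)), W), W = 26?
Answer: Rational(487229, 130) ≈ 3747.9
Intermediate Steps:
q = Rational(63, 130) (q = Mul(-252, Rational(-1, 520)) = Rational(63, 130) ≈ 0.48462)
Function('S')(K, l) = Add(26, Mul(18, l), Mul(K, l)) (Function('S')(K, l) = Add(Add(Mul(l, K), Mul(18, l)), 26) = Add(Add(Mul(K, l), Mul(18, l)), 26) = Add(Add(Mul(18, l), Mul(K, l)), 26) = Add(26, Mul(18, l), Mul(K, l)))
Function('D')(N, r) = Add(-460, Mul(-27, r), Mul(N, Add(-460, N))) (Function('D')(N, r) = Add(Mul(Add(N, -460), N), Add(26, Mul(18, -27), Mul(r, -27))) = Add(Mul(Add(-460, N), N), Add(26, -486, Mul(-27, r))) = Add(Mul(N, Add(-460, N)), Add(-460, Mul(-27, r))) = Add(-460, Mul(-27, r), Mul(N, Add(-460, N))))
Pow(Pow(Function('D')(469, q), -1), -1) = Pow(Pow(Add(-460, Pow(469, 2), Mul(-460, 469), Mul(-27, Rational(63, 130))), -1), -1) = Pow(Pow(Add(-460, 219961, -215740, Rational(-1701, 130)), -1), -1) = Pow(Pow(Rational(487229, 130), -1), -1) = Pow(Rational(130, 487229), -1) = Rational(487229, 130)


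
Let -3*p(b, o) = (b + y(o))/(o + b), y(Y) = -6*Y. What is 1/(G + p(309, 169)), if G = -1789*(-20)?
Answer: 478/17103075 ≈ 2.7948e-5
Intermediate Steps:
p(b, o) = -(b - 6*o)/(3*(b + o)) (p(b, o) = -(b - 6*o)/(3*(o + b)) = -(b - 6*o)/(3*(b + o)))
G = 35780
1/(G + p(309, 169)) = 1/(35780 + (2*169 - 1/3*309)/(309 + 169)) = 1/(35780 + (338 - 103)/478) = 1/(35780 + (1/478)*235) = 1/(35780 + 235/478) = 1/(17103075/478) = 478/17103075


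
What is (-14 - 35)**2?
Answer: 2401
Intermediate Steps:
(-14 - 35)**2 = (-49)**2 = 2401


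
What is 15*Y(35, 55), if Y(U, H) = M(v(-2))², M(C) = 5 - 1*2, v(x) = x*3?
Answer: 135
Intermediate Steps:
v(x) = 3*x
M(C) = 3 (M(C) = 5 - 2 = 3)
Y(U, H) = 9 (Y(U, H) = 3² = 9)
15*Y(35, 55) = 15*9 = 135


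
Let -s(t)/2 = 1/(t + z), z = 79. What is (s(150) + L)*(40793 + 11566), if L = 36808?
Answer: 441335581770/229 ≈ 1.9272e+9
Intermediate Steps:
s(t) = -2/(79 + t) (s(t) = -2/(t + 79) = -2/(79 + t))
(s(150) + L)*(40793 + 11566) = (-2/(79 + 150) + 36808)*(40793 + 11566) = (-2/229 + 36808)*52359 = (8429030/229)*52359 = 441335581770/229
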